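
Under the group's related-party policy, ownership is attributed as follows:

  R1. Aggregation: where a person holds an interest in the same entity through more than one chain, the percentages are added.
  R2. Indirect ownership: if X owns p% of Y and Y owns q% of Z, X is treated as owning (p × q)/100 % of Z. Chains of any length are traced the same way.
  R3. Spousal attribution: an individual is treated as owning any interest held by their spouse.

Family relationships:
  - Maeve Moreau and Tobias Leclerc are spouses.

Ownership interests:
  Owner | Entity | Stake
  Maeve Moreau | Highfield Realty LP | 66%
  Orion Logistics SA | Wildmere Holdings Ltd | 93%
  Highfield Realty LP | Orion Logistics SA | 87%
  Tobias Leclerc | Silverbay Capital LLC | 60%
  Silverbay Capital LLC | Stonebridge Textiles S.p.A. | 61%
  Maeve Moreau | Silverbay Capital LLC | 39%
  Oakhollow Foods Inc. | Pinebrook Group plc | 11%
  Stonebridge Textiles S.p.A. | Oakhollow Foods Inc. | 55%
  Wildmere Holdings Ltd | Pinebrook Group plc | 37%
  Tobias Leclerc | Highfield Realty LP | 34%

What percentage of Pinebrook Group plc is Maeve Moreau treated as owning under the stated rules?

33.590295%

By spousal attribution (R3), Maeve Moreau is treated as also owning Tobias Leclerc's interest in Highfield Realty LP, giving 66% + 34% = 100%.
By spousal attribution (R3), Maeve Moreau is treated as also owning Tobias Leclerc's interest in Silverbay Capital LLC, giving 39% + 60% = 99%.
Chain via Highfield Realty LP → Orion Logistics SA → Wildmere Holdings Ltd (R2): 100% × 87% × 93% × 37% = 29.9367% of Pinebrook Group plc.
Chain via Silverbay Capital LLC → Stonebridge Textiles S.p.A. → Oakhollow Foods Inc. (R2): 99% × 61% × 55% × 11% = 3.653595% of Pinebrook Group plc.
Aggregating (R1): 29.9367% + 3.653595% = 33.590295%.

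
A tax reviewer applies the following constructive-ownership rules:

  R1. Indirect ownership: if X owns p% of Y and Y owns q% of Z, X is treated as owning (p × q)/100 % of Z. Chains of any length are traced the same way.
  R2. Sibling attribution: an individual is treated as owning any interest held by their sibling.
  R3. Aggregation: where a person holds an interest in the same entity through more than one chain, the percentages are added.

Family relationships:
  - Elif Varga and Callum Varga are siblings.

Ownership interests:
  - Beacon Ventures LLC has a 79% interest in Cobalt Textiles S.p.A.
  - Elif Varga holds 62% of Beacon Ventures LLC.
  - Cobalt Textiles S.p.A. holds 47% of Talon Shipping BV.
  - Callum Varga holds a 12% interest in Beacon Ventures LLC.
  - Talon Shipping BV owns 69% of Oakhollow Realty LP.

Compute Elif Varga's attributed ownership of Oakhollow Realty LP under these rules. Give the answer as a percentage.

18.958578%

By sibling attribution (R2), Elif Varga is treated as also owning Callum Varga's interest in Beacon Ventures LLC, giving 62% + 12% = 74%.
Chain via Beacon Ventures LLC → Cobalt Textiles S.p.A. → Talon Shipping BV (R1): 74% × 79% × 47% × 69% = 18.958578% of Oakhollow Realty LP.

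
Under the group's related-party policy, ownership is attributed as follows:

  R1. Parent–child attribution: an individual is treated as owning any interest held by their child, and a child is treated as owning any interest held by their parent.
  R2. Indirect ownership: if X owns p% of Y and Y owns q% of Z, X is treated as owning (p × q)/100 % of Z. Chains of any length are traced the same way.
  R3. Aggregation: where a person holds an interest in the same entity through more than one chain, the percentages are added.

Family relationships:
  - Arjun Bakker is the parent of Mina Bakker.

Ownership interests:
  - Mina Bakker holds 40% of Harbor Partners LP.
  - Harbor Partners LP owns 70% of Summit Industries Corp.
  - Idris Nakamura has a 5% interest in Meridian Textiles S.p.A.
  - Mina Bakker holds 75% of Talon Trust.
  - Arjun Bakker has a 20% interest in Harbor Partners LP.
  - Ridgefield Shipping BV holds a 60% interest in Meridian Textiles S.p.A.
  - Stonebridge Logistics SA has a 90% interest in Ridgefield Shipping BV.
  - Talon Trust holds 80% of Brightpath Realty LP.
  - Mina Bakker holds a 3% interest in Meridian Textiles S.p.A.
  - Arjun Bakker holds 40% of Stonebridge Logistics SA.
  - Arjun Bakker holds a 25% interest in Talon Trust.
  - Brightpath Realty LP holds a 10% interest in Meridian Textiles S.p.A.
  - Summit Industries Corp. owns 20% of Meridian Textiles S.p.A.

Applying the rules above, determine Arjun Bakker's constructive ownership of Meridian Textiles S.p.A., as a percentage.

By parent–child attribution (R1), Arjun Bakker is treated as also owning Mina Bakker's interest in Talon Trust, giving 25% + 75% = 100%.
By parent–child attribution (R1), Arjun Bakker is treated as also owning Mina Bakker's interest in Harbor Partners LP, giving 20% + 40% = 60%.
By parent–child attribution (R1), Arjun Bakker is treated as owning Mina Bakker's 3% interest in Meridian Textiles S.p.A.
Chain via Talon Trust → Brightpath Realty LP (R2): 100% × 80% × 10% = 8% of Meridian Textiles S.p.A.
Chain via Stonebridge Logistics SA → Ridgefield Shipping BV (R2): 40% × 90% × 60% = 21.6% of Meridian Textiles S.p.A.
Chain via Harbor Partners LP → Summit Industries Corp. (R2): 60% × 70% × 20% = 8.4% of Meridian Textiles S.p.A.
Direct interest in Meridian Textiles S.p.A: 3%.
Aggregating (R3): 8% + 21.6% + 8.4% + 3% = 41%.

41%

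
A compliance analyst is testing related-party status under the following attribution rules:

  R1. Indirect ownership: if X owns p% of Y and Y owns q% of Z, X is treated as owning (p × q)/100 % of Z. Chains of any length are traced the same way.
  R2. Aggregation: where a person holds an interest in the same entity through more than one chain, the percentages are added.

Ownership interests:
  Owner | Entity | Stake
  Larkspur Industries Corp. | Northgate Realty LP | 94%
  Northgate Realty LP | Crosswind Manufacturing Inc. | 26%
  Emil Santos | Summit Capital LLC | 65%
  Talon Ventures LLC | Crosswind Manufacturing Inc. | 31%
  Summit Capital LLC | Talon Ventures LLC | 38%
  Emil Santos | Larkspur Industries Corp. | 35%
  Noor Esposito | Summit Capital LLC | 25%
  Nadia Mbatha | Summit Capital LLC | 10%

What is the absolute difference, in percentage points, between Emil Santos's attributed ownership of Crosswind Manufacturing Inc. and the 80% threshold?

63.789

Chain via Larkspur Industries Corp. → Northgate Realty LP (R1): 35% × 94% × 26% = 8.554% of Crosswind Manufacturing Inc.
Chain via Summit Capital LLC → Talon Ventures LLC (R1): 65% × 38% × 31% = 7.657% of Crosswind Manufacturing Inc.
Aggregating (R2): 8.554% + 7.657% = 16.211%.
16.211% falls short of the 80% threshold by 63.789 percentage points.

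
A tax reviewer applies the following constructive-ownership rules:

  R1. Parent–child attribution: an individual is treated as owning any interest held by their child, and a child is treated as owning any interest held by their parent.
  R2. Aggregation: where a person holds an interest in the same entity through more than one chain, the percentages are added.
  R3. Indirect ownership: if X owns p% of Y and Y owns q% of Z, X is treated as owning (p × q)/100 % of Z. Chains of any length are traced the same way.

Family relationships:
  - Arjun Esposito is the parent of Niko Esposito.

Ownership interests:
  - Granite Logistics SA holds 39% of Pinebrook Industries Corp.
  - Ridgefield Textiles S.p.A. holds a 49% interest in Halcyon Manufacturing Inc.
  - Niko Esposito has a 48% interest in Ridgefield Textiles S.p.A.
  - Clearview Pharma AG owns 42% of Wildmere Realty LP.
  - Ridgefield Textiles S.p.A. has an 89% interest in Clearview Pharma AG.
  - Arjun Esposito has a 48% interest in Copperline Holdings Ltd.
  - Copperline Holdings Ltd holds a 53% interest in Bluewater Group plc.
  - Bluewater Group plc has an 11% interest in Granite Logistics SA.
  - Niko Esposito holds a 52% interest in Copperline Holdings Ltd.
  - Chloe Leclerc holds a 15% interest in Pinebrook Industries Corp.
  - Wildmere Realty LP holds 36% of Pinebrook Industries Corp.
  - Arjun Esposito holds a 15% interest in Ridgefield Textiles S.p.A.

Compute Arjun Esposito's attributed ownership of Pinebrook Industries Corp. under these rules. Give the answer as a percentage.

By parent–child attribution (R1), Arjun Esposito is treated as also owning Niko Esposito's interest in Copperline Holdings Ltd, giving 48% + 52% = 100%.
By parent–child attribution (R1), Arjun Esposito is treated as also owning Niko Esposito's interest in Ridgefield Textiles S.p.A, giving 15% + 48% = 63%.
Chain via Copperline Holdings Ltd → Bluewater Group plc → Granite Logistics SA (R3): 100% × 53% × 11% × 39% = 2.2737% of Pinebrook Industries Corp.
Chain via Ridgefield Textiles S.p.A. → Clearview Pharma AG → Wildmere Realty LP (R3): 63% × 89% × 42% × 36% = 8.477784% of Pinebrook Industries Corp.
Aggregating (R2): 2.2737% + 8.477784% = 10.751484%.

10.751484%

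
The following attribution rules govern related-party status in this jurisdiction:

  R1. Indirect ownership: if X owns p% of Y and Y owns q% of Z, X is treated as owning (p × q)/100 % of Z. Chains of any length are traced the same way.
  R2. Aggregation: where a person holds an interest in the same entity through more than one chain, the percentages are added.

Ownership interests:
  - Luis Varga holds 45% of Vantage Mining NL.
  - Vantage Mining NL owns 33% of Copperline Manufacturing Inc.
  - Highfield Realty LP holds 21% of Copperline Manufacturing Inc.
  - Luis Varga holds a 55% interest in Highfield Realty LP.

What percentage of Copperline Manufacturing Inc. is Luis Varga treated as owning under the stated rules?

26.4%

Chain via Vantage Mining NL (R1): 45% × 33% = 14.85% of Copperline Manufacturing Inc.
Chain via Highfield Realty LP (R1): 55% × 21% = 11.55% of Copperline Manufacturing Inc.
Aggregating (R2): 14.85% + 11.55% = 26.4%.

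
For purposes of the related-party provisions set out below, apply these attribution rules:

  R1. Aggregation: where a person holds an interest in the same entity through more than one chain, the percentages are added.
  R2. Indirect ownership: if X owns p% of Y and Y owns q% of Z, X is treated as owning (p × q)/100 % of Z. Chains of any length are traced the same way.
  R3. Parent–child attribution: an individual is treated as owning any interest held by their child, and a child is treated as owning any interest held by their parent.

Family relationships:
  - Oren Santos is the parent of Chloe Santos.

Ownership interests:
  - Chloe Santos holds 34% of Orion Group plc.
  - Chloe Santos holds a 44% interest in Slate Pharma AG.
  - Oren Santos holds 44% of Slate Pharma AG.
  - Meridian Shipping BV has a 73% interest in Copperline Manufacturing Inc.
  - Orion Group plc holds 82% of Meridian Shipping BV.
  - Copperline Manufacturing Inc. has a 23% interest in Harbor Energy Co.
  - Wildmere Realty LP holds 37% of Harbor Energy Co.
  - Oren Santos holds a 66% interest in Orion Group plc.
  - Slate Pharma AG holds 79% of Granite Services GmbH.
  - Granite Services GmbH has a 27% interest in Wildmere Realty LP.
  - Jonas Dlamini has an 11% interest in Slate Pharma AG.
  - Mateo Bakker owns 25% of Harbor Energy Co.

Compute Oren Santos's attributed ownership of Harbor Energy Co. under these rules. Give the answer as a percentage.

By parent–child attribution (R3), Oren Santos is treated as also owning Chloe Santos's interest in Orion Group plc, giving 66% + 34% = 100%.
By parent–child attribution (R3), Oren Santos is treated as also owning Chloe Santos's interest in Slate Pharma AG, giving 44% + 44% = 88%.
Chain via Orion Group plc → Meridian Shipping BV → Copperline Manufacturing Inc. (R2): 100% × 82% × 73% × 23% = 13.7678% of Harbor Energy Co.
Chain via Slate Pharma AG → Granite Services GmbH → Wildmere Realty LP (R2): 88% × 79% × 27% × 37% = 6.945048% of Harbor Energy Co.
Aggregating (R1): 13.7678% + 6.945048% = 20.712848%.

20.712848%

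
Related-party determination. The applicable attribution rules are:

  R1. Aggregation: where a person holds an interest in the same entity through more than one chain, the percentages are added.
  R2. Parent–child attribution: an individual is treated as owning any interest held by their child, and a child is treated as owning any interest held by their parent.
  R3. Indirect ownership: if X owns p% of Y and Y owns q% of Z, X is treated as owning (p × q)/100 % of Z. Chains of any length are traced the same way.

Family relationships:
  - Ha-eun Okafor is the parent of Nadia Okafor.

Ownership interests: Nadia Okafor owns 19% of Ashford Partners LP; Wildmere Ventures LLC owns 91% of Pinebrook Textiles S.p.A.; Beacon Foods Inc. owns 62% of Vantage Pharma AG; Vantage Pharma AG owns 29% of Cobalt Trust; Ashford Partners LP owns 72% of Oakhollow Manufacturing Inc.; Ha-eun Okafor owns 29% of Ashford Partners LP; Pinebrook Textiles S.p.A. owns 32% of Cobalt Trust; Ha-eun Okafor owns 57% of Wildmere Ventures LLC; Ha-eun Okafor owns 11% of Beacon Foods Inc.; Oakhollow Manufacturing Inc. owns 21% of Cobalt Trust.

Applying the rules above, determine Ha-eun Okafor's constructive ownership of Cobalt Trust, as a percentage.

By parent–child attribution (R2), Ha-eun Okafor is treated as also owning Nadia Okafor's interest in Ashford Partners LP, giving 29% + 19% = 48%.
Chain via Beacon Foods Inc. → Vantage Pharma AG (R3): 11% × 62% × 29% = 1.9778% of Cobalt Trust.
Chain via Ashford Partners LP → Oakhollow Manufacturing Inc. (R3): 48% × 72% × 21% = 7.2576% of Cobalt Trust.
Chain via Wildmere Ventures LLC → Pinebrook Textiles S.p.A. (R3): 57% × 91% × 32% = 16.5984% of Cobalt Trust.
Aggregating (R1): 1.9778% + 7.2576% + 16.5984% = 25.8338%.

25.8338%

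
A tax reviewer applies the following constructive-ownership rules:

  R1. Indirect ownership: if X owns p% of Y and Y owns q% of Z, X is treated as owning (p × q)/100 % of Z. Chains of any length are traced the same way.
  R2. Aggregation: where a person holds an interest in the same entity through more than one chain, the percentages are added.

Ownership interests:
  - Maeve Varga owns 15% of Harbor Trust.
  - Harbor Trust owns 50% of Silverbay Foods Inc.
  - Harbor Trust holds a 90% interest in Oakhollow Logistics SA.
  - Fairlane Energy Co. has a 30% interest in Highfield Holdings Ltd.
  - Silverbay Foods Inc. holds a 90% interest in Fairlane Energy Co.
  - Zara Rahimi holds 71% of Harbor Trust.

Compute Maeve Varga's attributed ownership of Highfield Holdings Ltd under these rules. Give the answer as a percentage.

Chain via Harbor Trust → Silverbay Foods Inc. → Fairlane Energy Co. (R1): 15% × 50% × 90% × 30% = 2.025% of Highfield Holdings Ltd.

2.025%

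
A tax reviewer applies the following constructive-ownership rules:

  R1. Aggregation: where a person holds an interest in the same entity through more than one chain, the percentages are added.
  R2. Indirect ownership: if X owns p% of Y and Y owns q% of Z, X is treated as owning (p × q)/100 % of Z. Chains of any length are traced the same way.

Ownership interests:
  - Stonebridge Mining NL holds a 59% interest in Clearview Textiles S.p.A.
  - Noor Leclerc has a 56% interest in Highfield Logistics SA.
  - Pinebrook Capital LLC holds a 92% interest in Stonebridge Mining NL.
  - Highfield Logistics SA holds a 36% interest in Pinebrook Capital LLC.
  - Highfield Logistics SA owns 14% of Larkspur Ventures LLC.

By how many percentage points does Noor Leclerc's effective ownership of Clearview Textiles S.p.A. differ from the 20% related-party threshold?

9.057152

Chain via Highfield Logistics SA → Pinebrook Capital LLC → Stonebridge Mining NL (R2): 56% × 36% × 92% × 59% = 10.942848% of Clearview Textiles S.p.A.
10.942848% falls short of the 20% threshold by 9.057152 percentage points.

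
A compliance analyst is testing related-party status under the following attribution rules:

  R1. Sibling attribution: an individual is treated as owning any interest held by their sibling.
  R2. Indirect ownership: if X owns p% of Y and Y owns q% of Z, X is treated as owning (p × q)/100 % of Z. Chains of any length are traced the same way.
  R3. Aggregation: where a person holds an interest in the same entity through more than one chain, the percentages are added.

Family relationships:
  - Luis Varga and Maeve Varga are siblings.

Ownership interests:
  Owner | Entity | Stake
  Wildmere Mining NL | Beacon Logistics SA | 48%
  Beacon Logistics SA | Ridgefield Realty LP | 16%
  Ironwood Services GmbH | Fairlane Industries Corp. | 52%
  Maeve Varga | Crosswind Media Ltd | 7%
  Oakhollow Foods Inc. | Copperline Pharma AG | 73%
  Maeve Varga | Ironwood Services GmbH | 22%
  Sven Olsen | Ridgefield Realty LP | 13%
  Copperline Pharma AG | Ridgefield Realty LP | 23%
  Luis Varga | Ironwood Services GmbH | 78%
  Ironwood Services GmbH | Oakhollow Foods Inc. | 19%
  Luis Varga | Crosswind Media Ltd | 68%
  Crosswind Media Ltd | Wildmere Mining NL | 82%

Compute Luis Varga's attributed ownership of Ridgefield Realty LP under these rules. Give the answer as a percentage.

By sibling attribution (R1), Luis Varga is treated as also owning Maeve Varga's interest in Ironwood Services GmbH, giving 78% + 22% = 100%.
By sibling attribution (R1), Luis Varga is treated as also owning Maeve Varga's interest in Crosswind Media Ltd, giving 68% + 7% = 75%.
Chain via Ironwood Services GmbH → Oakhollow Foods Inc. → Copperline Pharma AG (R2): 100% × 19% × 73% × 23% = 3.1901% of Ridgefield Realty LP.
Chain via Crosswind Media Ltd → Wildmere Mining NL → Beacon Logistics SA (R2): 75% × 82% × 48% × 16% = 4.7232% of Ridgefield Realty LP.
Aggregating (R3): 3.1901% + 4.7232% = 7.9133%.

7.9133%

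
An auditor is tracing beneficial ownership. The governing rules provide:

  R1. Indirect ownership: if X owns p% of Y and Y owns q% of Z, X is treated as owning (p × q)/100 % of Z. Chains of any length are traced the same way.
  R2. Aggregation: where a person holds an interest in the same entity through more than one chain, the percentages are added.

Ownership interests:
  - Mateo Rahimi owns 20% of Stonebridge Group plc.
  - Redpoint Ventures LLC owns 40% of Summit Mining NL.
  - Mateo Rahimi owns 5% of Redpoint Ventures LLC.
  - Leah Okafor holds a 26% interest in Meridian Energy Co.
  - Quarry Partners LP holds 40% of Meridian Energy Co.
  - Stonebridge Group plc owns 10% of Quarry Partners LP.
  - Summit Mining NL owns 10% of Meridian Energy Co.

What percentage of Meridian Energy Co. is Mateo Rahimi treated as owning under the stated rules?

Chain via Redpoint Ventures LLC → Summit Mining NL (R1): 5% × 40% × 10% = 0.2% of Meridian Energy Co.
Chain via Stonebridge Group plc → Quarry Partners LP (R1): 20% × 10% × 40% = 0.8% of Meridian Energy Co.
Aggregating (R2): 0.2% + 0.8% = 1%.

1%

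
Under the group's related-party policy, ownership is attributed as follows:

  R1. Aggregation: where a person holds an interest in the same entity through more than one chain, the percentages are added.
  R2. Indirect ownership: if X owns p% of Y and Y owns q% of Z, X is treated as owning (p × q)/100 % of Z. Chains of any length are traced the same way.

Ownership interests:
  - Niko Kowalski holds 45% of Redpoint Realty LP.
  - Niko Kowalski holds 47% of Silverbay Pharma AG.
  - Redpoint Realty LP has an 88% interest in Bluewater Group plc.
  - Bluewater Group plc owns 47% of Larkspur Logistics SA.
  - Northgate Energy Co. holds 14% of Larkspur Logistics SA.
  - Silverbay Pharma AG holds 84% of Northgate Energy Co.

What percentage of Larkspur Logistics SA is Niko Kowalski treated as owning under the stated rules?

24.1392%

Chain via Silverbay Pharma AG → Northgate Energy Co. (R2): 47% × 84% × 14% = 5.5272% of Larkspur Logistics SA.
Chain via Redpoint Realty LP → Bluewater Group plc (R2): 45% × 88% × 47% = 18.612% of Larkspur Logistics SA.
Aggregating (R1): 5.5272% + 18.612% = 24.1392%.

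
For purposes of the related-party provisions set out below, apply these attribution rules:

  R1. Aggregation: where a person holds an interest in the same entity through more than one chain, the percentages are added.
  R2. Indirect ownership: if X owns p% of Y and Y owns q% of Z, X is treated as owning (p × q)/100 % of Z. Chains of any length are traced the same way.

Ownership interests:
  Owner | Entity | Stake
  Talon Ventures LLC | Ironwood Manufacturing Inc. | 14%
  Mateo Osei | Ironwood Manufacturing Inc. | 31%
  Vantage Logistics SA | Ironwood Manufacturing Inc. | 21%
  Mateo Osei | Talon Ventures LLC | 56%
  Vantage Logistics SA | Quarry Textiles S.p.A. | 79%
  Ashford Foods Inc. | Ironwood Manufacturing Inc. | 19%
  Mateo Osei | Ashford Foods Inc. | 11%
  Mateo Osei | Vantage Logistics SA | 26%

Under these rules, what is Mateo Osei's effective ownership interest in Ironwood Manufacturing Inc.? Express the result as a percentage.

Chain via Talon Ventures LLC (R2): 56% × 14% = 7.84% of Ironwood Manufacturing Inc.
Chain via Vantage Logistics SA (R2): 26% × 21% = 5.46% of Ironwood Manufacturing Inc.
Chain via Ashford Foods Inc. (R2): 11% × 19% = 2.09% of Ironwood Manufacturing Inc.
Direct interest in Ironwood Manufacturing Inc: 31%.
Aggregating (R1): 7.84% + 5.46% + 2.09% + 31% = 46.39%.

46.39%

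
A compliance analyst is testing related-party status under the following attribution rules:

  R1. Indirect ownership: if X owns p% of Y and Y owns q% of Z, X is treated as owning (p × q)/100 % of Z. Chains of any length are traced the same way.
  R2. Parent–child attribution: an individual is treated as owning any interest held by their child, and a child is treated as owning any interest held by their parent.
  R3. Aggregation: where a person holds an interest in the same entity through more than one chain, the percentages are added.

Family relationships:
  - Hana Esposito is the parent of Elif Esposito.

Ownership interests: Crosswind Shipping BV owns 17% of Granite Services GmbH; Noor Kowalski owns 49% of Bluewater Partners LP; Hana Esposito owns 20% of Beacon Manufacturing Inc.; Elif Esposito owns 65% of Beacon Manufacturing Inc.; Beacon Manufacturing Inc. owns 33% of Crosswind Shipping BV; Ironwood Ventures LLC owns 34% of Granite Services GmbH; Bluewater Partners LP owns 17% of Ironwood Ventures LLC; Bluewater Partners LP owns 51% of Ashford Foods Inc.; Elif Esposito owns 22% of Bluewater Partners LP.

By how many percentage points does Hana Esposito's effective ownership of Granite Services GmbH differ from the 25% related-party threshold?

18.9599

By parent–child attribution (R2), Hana Esposito is treated as also owning Elif Esposito's interest in Beacon Manufacturing Inc, giving 20% + 65% = 85%.
By parent–child attribution (R2), Hana Esposito is treated as owning Elif Esposito's 22% interest in Bluewater Partners LP.
Chain via Beacon Manufacturing Inc. → Crosswind Shipping BV (R1): 85% × 33% × 17% = 4.7685% of Granite Services GmbH.
Chain via Bluewater Partners LP → Ironwood Ventures LLC (R1): 22% × 17% × 34% = 1.2716% of Granite Services GmbH.
Aggregating (R3): 4.7685% + 1.2716% = 6.0401%.
6.0401% falls short of the 25% threshold by 18.9599 percentage points.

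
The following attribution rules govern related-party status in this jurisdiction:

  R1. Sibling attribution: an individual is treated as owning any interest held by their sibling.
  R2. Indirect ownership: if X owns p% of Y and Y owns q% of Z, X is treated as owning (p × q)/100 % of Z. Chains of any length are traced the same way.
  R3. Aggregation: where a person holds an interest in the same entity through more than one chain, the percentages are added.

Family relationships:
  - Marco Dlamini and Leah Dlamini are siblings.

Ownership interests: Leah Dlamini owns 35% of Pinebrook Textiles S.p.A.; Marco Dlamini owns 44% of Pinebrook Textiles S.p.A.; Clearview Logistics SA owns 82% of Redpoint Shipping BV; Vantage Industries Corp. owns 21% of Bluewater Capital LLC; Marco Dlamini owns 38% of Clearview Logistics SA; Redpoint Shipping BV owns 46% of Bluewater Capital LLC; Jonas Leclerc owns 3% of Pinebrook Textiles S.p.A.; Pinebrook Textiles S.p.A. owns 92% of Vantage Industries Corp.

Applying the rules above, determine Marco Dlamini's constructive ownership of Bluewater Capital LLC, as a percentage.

29.5964%

By sibling attribution (R1), Marco Dlamini is treated as also owning Leah Dlamini's interest in Pinebrook Textiles S.p.A, giving 44% + 35% = 79%.
Chain via Clearview Logistics SA → Redpoint Shipping BV (R2): 38% × 82% × 46% = 14.3336% of Bluewater Capital LLC.
Chain via Pinebrook Textiles S.p.A. → Vantage Industries Corp. (R2): 79% × 92% × 21% = 15.2628% of Bluewater Capital LLC.
Aggregating (R3): 14.3336% + 15.2628% = 29.5964%.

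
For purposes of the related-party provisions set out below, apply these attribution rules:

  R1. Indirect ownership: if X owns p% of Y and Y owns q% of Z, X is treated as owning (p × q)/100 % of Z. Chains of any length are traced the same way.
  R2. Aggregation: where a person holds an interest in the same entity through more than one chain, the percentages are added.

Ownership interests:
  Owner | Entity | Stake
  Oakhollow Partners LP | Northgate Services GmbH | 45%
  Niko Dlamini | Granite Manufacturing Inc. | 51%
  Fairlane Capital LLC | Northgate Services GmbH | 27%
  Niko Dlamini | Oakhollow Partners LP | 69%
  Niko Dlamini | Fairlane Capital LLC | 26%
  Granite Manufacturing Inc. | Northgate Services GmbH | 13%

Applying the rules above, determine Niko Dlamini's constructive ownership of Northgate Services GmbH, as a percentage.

44.7%

Chain via Granite Manufacturing Inc. (R1): 51% × 13% = 6.63% of Northgate Services GmbH.
Chain via Oakhollow Partners LP (R1): 69% × 45% = 31.05% of Northgate Services GmbH.
Chain via Fairlane Capital LLC (R1): 26% × 27% = 7.02% of Northgate Services GmbH.
Aggregating (R2): 6.63% + 31.05% + 7.02% = 44.7%.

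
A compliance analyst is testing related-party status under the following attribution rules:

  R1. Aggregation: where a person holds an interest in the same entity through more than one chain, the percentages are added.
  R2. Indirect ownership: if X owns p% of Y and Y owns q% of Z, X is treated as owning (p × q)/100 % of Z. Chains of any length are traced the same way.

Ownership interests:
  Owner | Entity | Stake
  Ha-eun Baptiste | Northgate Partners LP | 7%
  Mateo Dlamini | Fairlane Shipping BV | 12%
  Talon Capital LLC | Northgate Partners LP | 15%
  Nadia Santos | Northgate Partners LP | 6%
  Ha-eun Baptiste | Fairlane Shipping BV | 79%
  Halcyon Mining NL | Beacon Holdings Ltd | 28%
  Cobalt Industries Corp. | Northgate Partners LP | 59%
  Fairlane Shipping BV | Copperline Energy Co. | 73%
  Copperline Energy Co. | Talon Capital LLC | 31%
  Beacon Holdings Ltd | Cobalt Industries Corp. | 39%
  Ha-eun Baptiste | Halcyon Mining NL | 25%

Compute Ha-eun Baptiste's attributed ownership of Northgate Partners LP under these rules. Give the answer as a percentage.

Chain via Fairlane Shipping BV → Copperline Energy Co. → Talon Capital LLC (R2): 79% × 73% × 31% × 15% = 2.681655% of Northgate Partners LP.
Chain via Halcyon Mining NL → Beacon Holdings Ltd → Cobalt Industries Corp. (R2): 25% × 28% × 39% × 59% = 1.6107% of Northgate Partners LP.
Direct interest in Northgate Partners LP: 7%.
Aggregating (R1): 2.681655% + 1.6107% + 7% = 11.292355%.

11.292355%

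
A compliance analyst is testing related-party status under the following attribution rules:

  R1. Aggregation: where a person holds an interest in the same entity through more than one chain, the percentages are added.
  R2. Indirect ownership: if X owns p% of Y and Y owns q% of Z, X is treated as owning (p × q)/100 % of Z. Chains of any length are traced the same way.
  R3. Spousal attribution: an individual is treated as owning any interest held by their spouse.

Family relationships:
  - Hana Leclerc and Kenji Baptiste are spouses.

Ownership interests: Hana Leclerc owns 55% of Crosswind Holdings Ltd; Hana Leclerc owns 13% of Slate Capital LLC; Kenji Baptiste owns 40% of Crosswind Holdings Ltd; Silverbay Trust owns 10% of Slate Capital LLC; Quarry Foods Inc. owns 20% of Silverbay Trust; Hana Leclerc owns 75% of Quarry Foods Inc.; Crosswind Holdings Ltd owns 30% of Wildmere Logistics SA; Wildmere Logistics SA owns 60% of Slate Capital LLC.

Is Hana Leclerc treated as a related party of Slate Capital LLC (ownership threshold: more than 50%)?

By spousal attribution (R3), Hana Leclerc is treated as also owning Kenji Baptiste's interest in Crosswind Holdings Ltd, giving 55% + 40% = 95%.
Chain via Quarry Foods Inc. → Silverbay Trust (R2): 75% × 20% × 10% = 1.5% of Slate Capital LLC.
Chain via Crosswind Holdings Ltd → Wildmere Logistics SA (R2): 95% × 30% × 60% = 17.1% of Slate Capital LLC.
Direct interest in Slate Capital LLC: 13%.
Aggregating (R1): 1.5% + 17.1% + 13% = 31.6%.
31.6% does not exceed the 50% threshold, so Hana is not a related party to Slate Capital LLC.

No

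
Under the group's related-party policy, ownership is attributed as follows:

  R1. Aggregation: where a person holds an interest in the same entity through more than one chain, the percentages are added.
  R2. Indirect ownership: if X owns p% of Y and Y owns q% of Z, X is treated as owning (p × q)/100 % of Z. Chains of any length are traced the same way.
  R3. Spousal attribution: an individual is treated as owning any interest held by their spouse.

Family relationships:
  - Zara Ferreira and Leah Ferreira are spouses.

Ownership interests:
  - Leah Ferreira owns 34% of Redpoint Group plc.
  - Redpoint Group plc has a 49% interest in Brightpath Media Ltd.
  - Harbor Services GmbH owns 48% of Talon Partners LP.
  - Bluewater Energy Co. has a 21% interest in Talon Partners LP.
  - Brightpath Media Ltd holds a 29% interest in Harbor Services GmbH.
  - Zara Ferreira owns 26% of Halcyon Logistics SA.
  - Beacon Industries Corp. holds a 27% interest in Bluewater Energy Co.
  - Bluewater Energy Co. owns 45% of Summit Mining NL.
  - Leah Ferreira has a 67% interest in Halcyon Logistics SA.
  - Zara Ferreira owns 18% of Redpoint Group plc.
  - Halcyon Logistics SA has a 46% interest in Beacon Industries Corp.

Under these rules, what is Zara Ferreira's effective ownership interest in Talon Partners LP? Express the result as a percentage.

By spousal attribution (R3), Zara Ferreira is treated as also owning Leah Ferreira's interest in Halcyon Logistics SA, giving 26% + 67% = 93%.
By spousal attribution (R3), Zara Ferreira is treated as also owning Leah Ferreira's interest in Redpoint Group plc, giving 18% + 34% = 52%.
Chain via Halcyon Logistics SA → Beacon Industries Corp. → Bluewater Energy Co. (R2): 93% × 46% × 27% × 21% = 2.425626% of Talon Partners LP.
Chain via Redpoint Group plc → Brightpath Media Ltd → Harbor Services GmbH (R2): 52% × 49% × 29% × 48% = 3.546816% of Talon Partners LP.
Aggregating (R1): 2.425626% + 3.546816% = 5.972442%.

5.972442%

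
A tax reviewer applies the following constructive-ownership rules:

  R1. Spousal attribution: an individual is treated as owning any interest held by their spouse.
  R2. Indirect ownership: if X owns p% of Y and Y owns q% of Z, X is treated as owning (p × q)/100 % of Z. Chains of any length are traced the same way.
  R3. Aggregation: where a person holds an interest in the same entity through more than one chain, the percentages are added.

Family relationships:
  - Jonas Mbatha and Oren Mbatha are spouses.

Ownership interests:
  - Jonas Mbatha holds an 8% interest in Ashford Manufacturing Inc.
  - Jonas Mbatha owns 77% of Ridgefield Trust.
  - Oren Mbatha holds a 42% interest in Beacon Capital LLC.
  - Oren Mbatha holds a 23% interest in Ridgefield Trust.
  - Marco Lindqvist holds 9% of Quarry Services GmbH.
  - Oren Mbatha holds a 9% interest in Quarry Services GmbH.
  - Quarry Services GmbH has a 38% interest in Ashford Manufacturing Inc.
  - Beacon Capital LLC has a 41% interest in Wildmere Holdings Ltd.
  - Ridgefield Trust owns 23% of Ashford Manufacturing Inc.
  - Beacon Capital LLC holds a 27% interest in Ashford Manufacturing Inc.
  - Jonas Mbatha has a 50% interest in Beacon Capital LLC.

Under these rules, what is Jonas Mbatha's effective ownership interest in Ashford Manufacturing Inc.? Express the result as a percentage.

59.26%

By spousal attribution (R1), Jonas Mbatha is treated as also owning Oren Mbatha's interest in Beacon Capital LLC, giving 50% + 42% = 92%.
By spousal attribution (R1), Jonas Mbatha is treated as also owning Oren Mbatha's interest in Ridgefield Trust, giving 77% + 23% = 100%.
By spousal attribution (R1), Jonas Mbatha is treated as owning Oren Mbatha's 9% interest in Quarry Services GmbH.
Chain via Beacon Capital LLC (R2): 92% × 27% = 24.84% of Ashford Manufacturing Inc.
Chain via Ridgefield Trust (R2): 100% × 23% = 23% of Ashford Manufacturing Inc.
Direct interest in Ashford Manufacturing Inc: 8%.
Chain via Quarry Services GmbH (R2): 9% × 38% = 3.42% of Ashford Manufacturing Inc.
Aggregating (R3): 24.84% + 23% + 8% + 3.42% = 59.26%.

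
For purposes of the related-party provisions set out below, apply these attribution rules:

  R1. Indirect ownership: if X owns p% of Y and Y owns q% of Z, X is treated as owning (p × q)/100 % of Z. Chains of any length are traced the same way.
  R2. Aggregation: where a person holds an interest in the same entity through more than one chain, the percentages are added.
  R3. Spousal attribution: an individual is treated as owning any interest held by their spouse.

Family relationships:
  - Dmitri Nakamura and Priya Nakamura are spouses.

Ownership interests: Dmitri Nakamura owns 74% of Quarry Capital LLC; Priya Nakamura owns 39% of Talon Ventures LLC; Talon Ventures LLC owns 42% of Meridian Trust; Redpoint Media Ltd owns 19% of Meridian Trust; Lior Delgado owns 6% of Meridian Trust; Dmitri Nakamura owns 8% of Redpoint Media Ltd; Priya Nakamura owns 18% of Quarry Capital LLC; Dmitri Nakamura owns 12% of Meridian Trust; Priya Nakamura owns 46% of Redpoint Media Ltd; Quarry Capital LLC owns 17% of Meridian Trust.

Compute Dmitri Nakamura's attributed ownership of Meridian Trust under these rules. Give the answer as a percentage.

By spousal attribution (R3), Dmitri Nakamura is treated as also owning Priya Nakamura's interest in Redpoint Media Ltd, giving 8% + 46% = 54%.
By spousal attribution (R3), Dmitri Nakamura is treated as also owning Priya Nakamura's interest in Quarry Capital LLC, giving 74% + 18% = 92%.
By spousal attribution (R3), Dmitri Nakamura is treated as owning Priya Nakamura's 39% interest in Talon Ventures LLC.
Chain via Redpoint Media Ltd (R1): 54% × 19% = 10.26% of Meridian Trust.
Chain via Quarry Capital LLC (R1): 92% × 17% = 15.64% of Meridian Trust.
Direct interest in Meridian Trust: 12%.
Chain via Talon Ventures LLC (R1): 39% × 42% = 16.38% of Meridian Trust.
Aggregating (R2): 10.26% + 15.64% + 12% + 16.38% = 54.28%.

54.28%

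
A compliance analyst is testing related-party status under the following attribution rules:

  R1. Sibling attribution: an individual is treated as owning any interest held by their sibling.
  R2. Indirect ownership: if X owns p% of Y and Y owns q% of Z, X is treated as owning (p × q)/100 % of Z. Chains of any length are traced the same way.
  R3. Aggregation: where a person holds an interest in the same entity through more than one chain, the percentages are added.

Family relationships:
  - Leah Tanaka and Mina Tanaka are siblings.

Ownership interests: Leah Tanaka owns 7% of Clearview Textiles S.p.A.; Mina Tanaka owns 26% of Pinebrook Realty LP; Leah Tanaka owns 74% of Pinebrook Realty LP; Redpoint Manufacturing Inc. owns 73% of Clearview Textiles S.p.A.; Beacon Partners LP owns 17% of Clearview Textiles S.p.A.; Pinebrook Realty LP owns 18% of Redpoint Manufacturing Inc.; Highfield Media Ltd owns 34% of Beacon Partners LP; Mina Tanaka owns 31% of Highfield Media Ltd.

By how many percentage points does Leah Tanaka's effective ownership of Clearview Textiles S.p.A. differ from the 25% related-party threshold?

3.0682

By sibling attribution (R1), Leah Tanaka is treated as also owning Mina Tanaka's interest in Pinebrook Realty LP, giving 74% + 26% = 100%.
By sibling attribution (R1), Leah Tanaka is treated as owning Mina Tanaka's 31% interest in Highfield Media Ltd.
Chain via Pinebrook Realty LP → Redpoint Manufacturing Inc. (R2): 100% × 18% × 73% = 13.14% of Clearview Textiles S.p.A.
Direct interest in Clearview Textiles S.p.A: 7%.
Chain via Highfield Media Ltd → Beacon Partners LP (R2): 31% × 34% × 17% = 1.7918% of Clearview Textiles S.p.A.
Aggregating (R3): 13.14% + 7% + 1.7918% = 21.9318%.
21.9318% falls short of the 25% threshold by 3.0682 percentage points.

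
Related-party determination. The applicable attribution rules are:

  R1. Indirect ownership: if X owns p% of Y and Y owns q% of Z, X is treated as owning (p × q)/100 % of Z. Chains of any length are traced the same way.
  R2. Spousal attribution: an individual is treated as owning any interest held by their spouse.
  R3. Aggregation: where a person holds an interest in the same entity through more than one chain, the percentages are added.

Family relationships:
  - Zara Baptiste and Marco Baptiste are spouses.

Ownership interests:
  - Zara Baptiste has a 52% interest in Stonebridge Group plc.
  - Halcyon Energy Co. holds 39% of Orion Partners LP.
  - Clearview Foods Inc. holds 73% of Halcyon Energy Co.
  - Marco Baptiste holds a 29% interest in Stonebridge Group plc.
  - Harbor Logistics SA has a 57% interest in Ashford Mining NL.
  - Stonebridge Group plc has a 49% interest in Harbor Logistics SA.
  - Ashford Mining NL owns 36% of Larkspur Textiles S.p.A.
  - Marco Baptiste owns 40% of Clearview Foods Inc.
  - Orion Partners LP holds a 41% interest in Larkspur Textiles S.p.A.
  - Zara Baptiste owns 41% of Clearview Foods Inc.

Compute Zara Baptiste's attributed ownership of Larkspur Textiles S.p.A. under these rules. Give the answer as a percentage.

By spousal attribution (R2), Zara Baptiste is treated as also owning Marco Baptiste's interest in Clearview Foods Inc, giving 41% + 40% = 81%.
By spousal attribution (R2), Zara Baptiste is treated as also owning Marco Baptiste's interest in Stonebridge Group plc, giving 52% + 29% = 81%.
Chain via Clearview Foods Inc. → Halcyon Energy Co. → Orion Partners LP (R1): 81% × 73% × 39% × 41% = 9.454887% of Larkspur Textiles S.p.A.
Chain via Stonebridge Group plc → Harbor Logistics SA → Ashford Mining NL (R1): 81% × 49% × 57% × 36% = 8.144388% of Larkspur Textiles S.p.A.
Aggregating (R3): 9.454887% + 8.144388% = 17.599275%.

17.599275%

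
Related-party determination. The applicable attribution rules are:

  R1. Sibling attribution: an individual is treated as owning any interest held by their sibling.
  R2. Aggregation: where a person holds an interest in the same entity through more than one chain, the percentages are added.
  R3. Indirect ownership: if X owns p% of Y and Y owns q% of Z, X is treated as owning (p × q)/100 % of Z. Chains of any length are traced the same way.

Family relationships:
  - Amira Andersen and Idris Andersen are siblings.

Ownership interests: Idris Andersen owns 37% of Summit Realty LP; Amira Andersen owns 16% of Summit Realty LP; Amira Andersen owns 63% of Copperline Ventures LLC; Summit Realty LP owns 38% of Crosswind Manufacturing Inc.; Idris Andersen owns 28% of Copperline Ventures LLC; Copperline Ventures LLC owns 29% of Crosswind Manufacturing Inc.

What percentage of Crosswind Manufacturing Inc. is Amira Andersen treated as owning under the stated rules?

By sibling attribution (R1), Amira Andersen is treated as also owning Idris Andersen's interest in Summit Realty LP, giving 16% + 37% = 53%.
By sibling attribution (R1), Amira Andersen is treated as also owning Idris Andersen's interest in Copperline Ventures LLC, giving 63% + 28% = 91%.
Chain via Summit Realty LP (R3): 53% × 38% = 20.14% of Crosswind Manufacturing Inc.
Chain via Copperline Ventures LLC (R3): 91% × 29% = 26.39% of Crosswind Manufacturing Inc.
Aggregating (R2): 20.14% + 26.39% = 46.53%.

46.53%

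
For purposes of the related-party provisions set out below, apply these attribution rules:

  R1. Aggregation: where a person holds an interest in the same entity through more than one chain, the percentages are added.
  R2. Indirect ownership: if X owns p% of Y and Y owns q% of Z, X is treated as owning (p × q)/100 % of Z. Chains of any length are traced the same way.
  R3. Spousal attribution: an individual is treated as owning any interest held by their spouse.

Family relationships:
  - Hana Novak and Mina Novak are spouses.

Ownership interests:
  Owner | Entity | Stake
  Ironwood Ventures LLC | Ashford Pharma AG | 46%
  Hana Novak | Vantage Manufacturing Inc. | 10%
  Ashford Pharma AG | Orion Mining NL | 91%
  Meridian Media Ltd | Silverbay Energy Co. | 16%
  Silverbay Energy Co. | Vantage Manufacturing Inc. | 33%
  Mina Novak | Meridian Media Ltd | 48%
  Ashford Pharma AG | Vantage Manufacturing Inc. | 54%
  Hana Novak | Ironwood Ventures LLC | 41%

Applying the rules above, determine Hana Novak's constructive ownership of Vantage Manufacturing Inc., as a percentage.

22.7188%

By spousal attribution (R3), Hana Novak is treated as owning Mina Novak's 48% interest in Meridian Media Ltd.
Chain via Ironwood Ventures LLC → Ashford Pharma AG (R2): 41% × 46% × 54% = 10.1844% of Vantage Manufacturing Inc.
Direct interest in Vantage Manufacturing Inc: 10%.
Chain via Meridian Media Ltd → Silverbay Energy Co. (R2): 48% × 16% × 33% = 2.5344% of Vantage Manufacturing Inc.
Aggregating (R1): 10.1844% + 10% + 2.5344% = 22.7188%.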